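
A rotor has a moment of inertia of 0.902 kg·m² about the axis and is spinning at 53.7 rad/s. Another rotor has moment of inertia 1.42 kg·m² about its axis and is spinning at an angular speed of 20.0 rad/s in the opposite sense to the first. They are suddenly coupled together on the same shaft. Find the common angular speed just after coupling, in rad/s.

The coupling torques are internal; angular momentum about the shared axis is conserved.
Taking A's sense as positive: L = (0.9020)(53.7) − (1.420)(20.0) = 20.04 kg·m²·rad/s.
Combined I = 0.9020 + 1.420 = 2.322 kg·m².
ω_f = L / I = 20.04 / 2.322 = 8.629 rad/s.

|ω_f| ≈ 8.63 rad/s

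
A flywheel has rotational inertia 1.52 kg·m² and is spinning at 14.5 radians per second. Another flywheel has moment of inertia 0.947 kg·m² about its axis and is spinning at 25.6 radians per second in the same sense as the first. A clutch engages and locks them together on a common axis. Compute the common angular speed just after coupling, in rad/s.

No external torque acts about the common axis, so total angular momentum is conserved.
Taking A's sense as positive: L = (1.520)(14.5) + (0.9470)(25.6) = 46.28 kg·m²·rad/s.
Combined I = 1.520 + 0.9470 = 2.467 kg·m².
ω_f = L / I = 46.28 / 2.467 = 18.76 rad/s.

|ω_f| ≈ 18.8 rad/s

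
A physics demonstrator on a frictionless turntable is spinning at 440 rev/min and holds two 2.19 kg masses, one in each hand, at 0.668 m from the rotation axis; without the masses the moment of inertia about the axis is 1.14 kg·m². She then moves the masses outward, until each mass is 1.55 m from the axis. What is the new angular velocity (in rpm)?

No external torque acts about the spin axis, so angular momentum is conserved.
I₁ = 1.14 + 2(2.19)(0.668)² = 3.094 kg·m²; I₂ = 1.14 + 2(2.19)(1.55)² = 11.66 kg·m².
ω₂ = I₁ω₁ / I₂ = (3.094)(440 rpm) / (11.66) = 116.7 rpm.

ω₂ ≈ 117 rpm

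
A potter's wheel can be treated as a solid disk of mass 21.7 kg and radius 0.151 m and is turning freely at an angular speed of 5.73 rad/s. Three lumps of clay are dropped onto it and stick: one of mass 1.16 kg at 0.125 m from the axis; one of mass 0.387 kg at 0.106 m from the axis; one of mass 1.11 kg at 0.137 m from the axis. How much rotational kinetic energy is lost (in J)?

The added mass arrives with no angular momentum about the axis, and any external torque about the axis is negligible, so the system's angular momentum is conserved.
I_p = ½(21.7)(0.151)² = 0.2474 kg·m².
Added inertia Σmr² = (1.16)(0.125)² + (0.387)(0.106)² + (1.11)(0.137)² = 0.04331 kg·m²; I_f = 0.2474 + 0.04331 = 0.2907 kg·m².
ω_f = I_p ω_i / I_f = (0.2474)(5.73) / 0.2907 = 4.876 rad/s.
KE_i = ½(0.2474)(5.730 rad/s)² = 4.061 J; KE_f = ½(0.2907)(4.876)² = 3.456 J.

energy lost ≈ 0.605 J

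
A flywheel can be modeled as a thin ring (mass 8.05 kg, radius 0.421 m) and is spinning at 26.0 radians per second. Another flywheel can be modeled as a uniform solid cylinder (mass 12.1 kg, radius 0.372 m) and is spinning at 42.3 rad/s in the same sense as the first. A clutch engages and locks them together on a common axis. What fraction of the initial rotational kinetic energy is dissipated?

fraction ≈ 0.0569

The coupling torques are internal; angular momentum about the shared axis is conserved.
Moments of inertia: I_A = (8.05)(0.421)² = 1.427 kg·m²; I_B = ½(12.1)(0.372)² = 0.8372 kg·m².
Taking A's sense as positive: L = (1.427)(26.0) + (0.8372)(42.3) = 72.51 kg·m²·rad/s.
Combined I = 1.427 + 0.8372 = 2.264 kg·m².
ω_f = L / I = 72.51 / 2.264 = 32.03 rad/s.
KE_i = ½ΣIω² = 1231 J; KE_f = ½(2.264)(32.03)² = 1161 J.
Fraction dissipated = (KE_i − KE_f)/KE_i = 0.05693.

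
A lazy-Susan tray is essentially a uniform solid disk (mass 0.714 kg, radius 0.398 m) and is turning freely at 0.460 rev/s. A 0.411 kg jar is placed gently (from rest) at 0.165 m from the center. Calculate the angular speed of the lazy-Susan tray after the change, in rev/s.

The added mass arrives with no angular momentum about the center, and any external torque about the center is negligible, so the system's angular momentum is conserved.
I_p = ½(0.714)(0.398)² = 0.05655 kg·m².
Added inertia Σmr² = (0.411)(0.165)² = 0.01119 kg·m²; I_f = 0.05655 + 0.01119 = 0.06774 kg·m².
ω_f = I_p ω_i / I_f = (0.05655)(0.460) / 0.06774 = 0.3840 rev/s.

ω_f ≈ 0.384 rev/s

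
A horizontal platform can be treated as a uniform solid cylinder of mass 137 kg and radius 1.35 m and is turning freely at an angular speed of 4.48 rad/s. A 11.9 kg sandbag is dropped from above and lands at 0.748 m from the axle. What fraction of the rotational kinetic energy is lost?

fraction ≈ 0.0506

The added mass arrives with no angular momentum about the axle, and any external torque about the axle is negligible, so the system's angular momentum is conserved.
I_p = ½(137)(1.35)² = 124.8 kg·m².
Added inertia Σmr² = (11.9)(0.748)² = 6.658 kg·m²; I_f = 124.8 + 6.658 = 131.5 kg·m².
ω_f = I_p ω_i / I_f = (124.8)(4.48) / 131.5 = 4.253 rad/s.
KE_i = ½(124.8)(4.480 rad/s)² = 1253 J; KE_f = ½(131.5)(4.253)² = 1189 J.
Fraction lost = 0.05063.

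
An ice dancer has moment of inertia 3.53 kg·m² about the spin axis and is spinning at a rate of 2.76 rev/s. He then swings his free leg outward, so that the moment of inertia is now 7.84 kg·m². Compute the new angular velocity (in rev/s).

ω₂ ≈ 1.24 rev/s

No external torque acts about the spin axis, so angular momentum is conserved.
ω₂ = I₁ω₁ / I₂ = (3.530)(2.76 rev/s) / (7.840) = 1.243 rev/s.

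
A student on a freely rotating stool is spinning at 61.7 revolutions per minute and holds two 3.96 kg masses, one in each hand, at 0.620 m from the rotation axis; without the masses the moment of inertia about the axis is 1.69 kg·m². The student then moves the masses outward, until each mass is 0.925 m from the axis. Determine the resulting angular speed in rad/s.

ω₂ ≈ 3.61 rad/s

No external torque acts about the spin axis, so angular momentum is conserved.
I₁ = 1.69 + 2(3.96)(0.620)² = 4.734 kg·m²; I₂ = 1.69 + 2(3.96)(0.925)² = 8.467 kg·m².
ω₂ = I₁ω₁ / I₂ = (4.734)(61.7 rpm) / (8.467) = 34.50 rpm = 3.613 rad/s.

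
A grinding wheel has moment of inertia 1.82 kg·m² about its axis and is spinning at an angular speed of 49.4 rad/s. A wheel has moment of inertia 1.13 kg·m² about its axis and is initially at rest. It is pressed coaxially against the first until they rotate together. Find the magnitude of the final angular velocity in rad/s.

The coupling torques are internal; angular momentum about the shared axis is conserved.
Taking A's sense as positive: L = (1.820)(49.4) = 89.91 kg·m²·rad/s.
Combined I = 1.820 + 1.130 = 2.950 kg·m².
ω_f = L / I = 89.91 / 2.950 = 30.48 rad/s.

|ω_f| ≈ 30.5 rad/s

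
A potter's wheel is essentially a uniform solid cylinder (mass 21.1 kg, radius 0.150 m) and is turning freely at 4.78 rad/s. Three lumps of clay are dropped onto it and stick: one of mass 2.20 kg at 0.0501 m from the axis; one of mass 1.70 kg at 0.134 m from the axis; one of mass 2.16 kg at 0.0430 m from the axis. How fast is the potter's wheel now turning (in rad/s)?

No external torque acts about the axis; L_before = L_after.
I_p = ½(21.1)(0.150)² = 0.2374 kg·m².
Added inertia Σmr² = (2.20)(0.0501)² + (1.70)(0.134)² + (2.16)(0.0430)² = 0.04004 kg·m²; I_f = 0.2374 + 0.04004 = 0.2774 kg·m².
ω_f = I_p ω_i / I_f = (0.2374)(4.78) / 0.2774 = 4.090 rad/s.

ω_f ≈ 4.09 rad/s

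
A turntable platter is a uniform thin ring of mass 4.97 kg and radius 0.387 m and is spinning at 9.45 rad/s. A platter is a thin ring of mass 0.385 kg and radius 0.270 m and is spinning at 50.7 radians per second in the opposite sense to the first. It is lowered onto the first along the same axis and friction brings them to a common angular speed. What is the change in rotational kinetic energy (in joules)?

The coupling torques are internal; angular momentum about the shared axis is conserved.
Moments of inertia: I_A = (4.97)(0.387)² = 0.7444 kg·m²; I_B = (0.385)(0.270)² = 0.02807 kg·m².
Taking A's sense as positive: L = (0.7444)(9.45) − (0.02807)(50.7) = 5.611 kg·m²·rad/s.
Combined I = 0.7444 + 0.02807 = 0.7724 kg·m².
ω_f = L / I = 5.611 / 0.7724 = 7.264 rad/s.
KE_i = ½ΣIω² = 69.31 J; KE_f = ½(0.7724)(7.264)² = 20.38 J.

ΔKE ≈ -48.9 J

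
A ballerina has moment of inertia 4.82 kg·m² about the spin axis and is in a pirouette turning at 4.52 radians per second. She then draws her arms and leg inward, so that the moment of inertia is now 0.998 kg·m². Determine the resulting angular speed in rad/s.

Angular momentum about the spin axis is conserved since the torque about it is zero.
ω₂ = I₁ω₁ / I₂ = (4.820)(4.52 rad/s) / (0.9980) = 21.83 rad/s.

ω₂ ≈ 21.8 rad/s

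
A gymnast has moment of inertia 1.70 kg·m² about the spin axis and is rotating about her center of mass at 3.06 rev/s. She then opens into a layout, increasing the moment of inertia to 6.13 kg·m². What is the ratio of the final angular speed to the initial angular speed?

ω₂/ω₁ ≈ 0.277

No external torque acts about the spin axis, so angular momentum is conserved.
ω₂/ω₁ = I₁/I₂ = 1.700 / 6.130 = 0.2773.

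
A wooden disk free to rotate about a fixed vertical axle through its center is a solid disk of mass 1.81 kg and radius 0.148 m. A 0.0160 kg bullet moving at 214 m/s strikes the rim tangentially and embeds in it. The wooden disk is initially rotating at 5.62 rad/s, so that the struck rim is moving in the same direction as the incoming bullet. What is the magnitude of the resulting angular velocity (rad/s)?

|ω_f| ≈ 30.6 rad/s

About the axle the impulsive forces during the collision are internal, so angular momentum about that axis is conserved.
I_p = ½(1.81)(0.148)² = 0.01982 kg·m². Taking the sense of the bullet's angular momentum as positive, L_{bullet} = m v R = (0.0160)(214)(0.148) = 0.5068 kg·m²/s.
L_i = +I_p ω_p + m v R = +(0.01982)(5.62) + 0.5068 = 0.6182 kg·m²/s.
After sticking, I_f = I_p + m R² = 0.01982 + (0.0160)(0.148)² = 0.02017 kg·m².
ω_f = L_i / I_f = 0.6182 / 0.02017 = 30.64 rad/s.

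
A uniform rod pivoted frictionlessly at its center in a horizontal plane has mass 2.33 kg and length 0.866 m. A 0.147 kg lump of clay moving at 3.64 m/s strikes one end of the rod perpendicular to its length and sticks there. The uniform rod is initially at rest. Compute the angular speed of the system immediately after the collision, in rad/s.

|ω_f| ≈ 1.34 rad/s

The axle reaction passes through the pivot and exerts no torque about it; angular momentum about the pivot is conserved through the impact.
I_p = (1/12)(2.33)(0.866)² = 0.1456 kg·m². Taking the sense of the lump of clay's angular momentum as positive, L_{lump} = m v R = (0.147)(3.64)(0.866/2) = 0.2317 kg·m²/s.
L_i = 0 + 0.2317 = 0.2317 kg·m²/s.
After sticking, I_f = I_p + m R² = 0.1456 + (0.147)(0.866/2)² = 0.1732 kg·m².
ω_f = L_i / I_f = 0.2317 / 0.1732 = 1.338 rad/s.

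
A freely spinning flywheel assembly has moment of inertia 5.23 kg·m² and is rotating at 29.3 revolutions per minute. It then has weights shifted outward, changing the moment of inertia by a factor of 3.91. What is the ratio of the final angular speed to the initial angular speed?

ω₂/ω₁ ≈ 0.256

No external torque acts about the spin axis, so angular momentum is conserved.
I₂ = 3.91 × 5.23 = 20.45 kg·m².
ω₂/ω₁ = I₁/I₂ = 5.230 / 20.45 = 0.2558.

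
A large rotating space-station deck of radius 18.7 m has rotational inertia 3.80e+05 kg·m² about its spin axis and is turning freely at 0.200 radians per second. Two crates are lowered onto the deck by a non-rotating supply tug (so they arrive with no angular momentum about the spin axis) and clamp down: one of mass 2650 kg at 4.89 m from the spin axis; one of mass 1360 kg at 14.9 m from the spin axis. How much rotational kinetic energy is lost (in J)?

The added mass arrives with no angular momentum about the spin axis, and any external torque about the spin axis is negligible, so the system's angular momentum is conserved.
Added inertia Σmr² = (2650)(4.89)² + (1360)(14.9)² = 3.653e+05 kg·m²; I_f = 3.800e+05 + 3.653e+05 = 7.453e+05 kg·m².
ω_f = I_p ω_i / I_f = (3.800e+05)(0.200) / 7.453e+05 = 0.1020 rad/s.
KE_i = ½(3.800e+05)(0.2000 rad/s)² = 7600 J; KE_f = ½(7.453e+05)(0.1020)² = 3875 J.

energy lost ≈ 3730 J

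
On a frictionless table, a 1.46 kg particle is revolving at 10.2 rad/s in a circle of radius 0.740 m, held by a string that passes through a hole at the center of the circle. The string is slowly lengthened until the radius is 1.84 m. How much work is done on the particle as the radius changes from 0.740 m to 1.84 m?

W ≈ -34.9 J

No torque about the axis ⇒ m r₁² ω₁ = m r₂² ω₂.
ω₂ = ω₁ (r₁/r₂)² = (10.2)(0.740/1.84)² = 1.650 rad/s.
W = ΔKE = ½m(v₂² − v₁²) = -34.86 J.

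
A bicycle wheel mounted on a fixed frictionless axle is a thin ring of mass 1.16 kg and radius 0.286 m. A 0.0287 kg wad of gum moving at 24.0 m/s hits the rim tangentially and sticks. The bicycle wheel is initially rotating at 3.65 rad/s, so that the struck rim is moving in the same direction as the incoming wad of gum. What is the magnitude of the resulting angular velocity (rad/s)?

The axle reaction passes through the axle and exerts no torque about it; angular momentum about the axle is conserved through the impact.
I_p = (1.16)(0.286)² = 0.09488 kg·m². Taking the sense of the wad of gum's angular momentum as positive, L_{wad} = m v R = (0.0287)(24.0)(0.286) = 0.1970 kg·m²/s.
L_i = +I_p ω_p + m v R = +(0.09488)(3.65) + 0.1970 = 0.5433 kg·m²/s.
After sticking, I_f = I_p + m R² = 0.09488 + (0.0287)(0.286)² = 0.09723 kg·m².
ω_f = L_i / I_f = 0.5433 / 0.09723 = 5.588 rad/s.

|ω_f| ≈ 5.59 rad/s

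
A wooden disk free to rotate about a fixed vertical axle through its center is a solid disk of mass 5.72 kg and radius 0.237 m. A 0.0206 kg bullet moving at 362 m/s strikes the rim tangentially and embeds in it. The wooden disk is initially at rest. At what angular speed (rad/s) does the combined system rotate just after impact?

|ω_f| ≈ 10.9 rad/s

The axle reaction passes through the axle and exerts no torque about it; angular momentum about the axle is conserved through the impact.
I_p = ½(5.72)(0.237)² = 0.1606 kg·m². Taking the sense of the bullet's angular momentum as positive, L_{bullet} = m v R = (0.0206)(362)(0.237) = 1.767 kg·m²/s.
L_i = 0 + 1.767 = 1.767 kg·m²/s.
After sticking, I_f = I_p + m R² = 0.1606 + (0.0206)(0.237)² = 0.1618 kg·m².
ω_f = L_i / I_f = 1.767 / 0.1618 = 10.92 rad/s.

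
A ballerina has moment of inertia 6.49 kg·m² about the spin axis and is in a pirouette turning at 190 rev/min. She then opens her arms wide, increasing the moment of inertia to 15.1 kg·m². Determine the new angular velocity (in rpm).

ω₂ ≈ 81.7 rpm

No external torque acts about the spin axis, so angular momentum is conserved.
ω₂ = I₁ω₁ / I₂ = (6.490)(190 rpm) / (15.10) = 81.66 rpm.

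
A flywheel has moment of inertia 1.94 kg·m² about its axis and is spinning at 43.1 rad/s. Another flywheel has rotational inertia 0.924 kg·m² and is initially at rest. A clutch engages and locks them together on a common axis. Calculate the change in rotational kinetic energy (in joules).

The coupling torques are internal; angular momentum about the shared axis is conserved.
Taking A's sense as positive: L = (1.940)(43.1) = 83.61 kg·m²·rad/s.
Combined I = 1.940 + 0.9240 = 2.864 kg·m².
ω_f = L / I = 83.61 / 2.864 = 29.19 rad/s.
KE_i = ½ΣIω² = 1802 J; KE_f = ½(2.864)(29.19)² = 1221 J.

ΔKE ≈ -581 J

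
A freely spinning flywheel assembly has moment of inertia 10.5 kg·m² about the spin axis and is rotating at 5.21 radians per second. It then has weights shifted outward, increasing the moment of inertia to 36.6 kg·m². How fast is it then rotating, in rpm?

ω₂ ≈ 14.3 rpm

With no external torque about the axis, L is conserved: I₁ω₁ = I₂ω₂.
ω₂ = I₁ω₁ / I₂ = (10.50)(5.21 rad/s) / (36.60) = 1.495 rad/s = 14.27 rpm.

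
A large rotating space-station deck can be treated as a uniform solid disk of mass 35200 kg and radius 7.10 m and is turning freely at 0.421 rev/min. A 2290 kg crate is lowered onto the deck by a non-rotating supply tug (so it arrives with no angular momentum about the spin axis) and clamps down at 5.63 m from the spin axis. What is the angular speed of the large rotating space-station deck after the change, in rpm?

No external torque acts about the spin axis; L_before = L_after.
I_p = ½(35200)(7.10)² = 8.872e+05 kg·m².
Added inertia Σmr² = (2290)(5.63)² = 72590 kg·m²; I_f = 8.872e+05 + 72590 = 9.598e+05 kg·m².
ω_f = I_p ω_i / I_f = (8.872e+05)(0.421) / 9.598e+05 = 0.3892 rpm.

ω_f ≈ 0.389 rpm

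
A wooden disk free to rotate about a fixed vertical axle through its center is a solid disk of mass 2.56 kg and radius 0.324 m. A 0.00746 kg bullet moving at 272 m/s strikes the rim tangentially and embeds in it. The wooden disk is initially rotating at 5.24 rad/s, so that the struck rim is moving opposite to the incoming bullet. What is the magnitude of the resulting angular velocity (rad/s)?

|ω_f| ≈ 0.345 rad/s

About the axle the impulsive forces during the collision are internal, so angular momentum about that axis is conserved.
I_p = ½(2.56)(0.324)² = 0.1344 kg·m². Taking the sense of the bullet's angular momentum as positive, L_{bullet} = m v R = (0.00746)(272)(0.324) = 0.6574 kg·m²/s.
L_i = −I_p ω_p + m v R = −(0.1344)(5.24) + 0.6574 = -0.04666 kg·m²/s.
After sticking, I_f = I_p + m R² = 0.1344 + (0.00746)(0.324)² = 0.1352 kg·m².
ω_f = L_i / I_f = -0.04666 / 0.1352 = -0.3452 rad/s.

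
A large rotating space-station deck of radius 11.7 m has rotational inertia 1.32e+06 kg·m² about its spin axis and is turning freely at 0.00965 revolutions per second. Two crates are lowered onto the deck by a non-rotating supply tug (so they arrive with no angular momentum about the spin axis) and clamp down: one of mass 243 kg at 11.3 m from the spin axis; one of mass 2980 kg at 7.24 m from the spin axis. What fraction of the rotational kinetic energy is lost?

The added mass arrives with no angular momentum about the spin axis, and any external torque about the spin axis is negligible, so the system's angular momentum is conserved.
Added inertia Σmr² = (243)(11.3)² + (2980)(7.24)² = 1.872e+05 kg·m²; I_f = 1.320e+06 + 1.872e+05 = 1.507e+06 kg·m².
ω_f = I_p ω_i / I_f = (1.320e+06)(0.00965) / 1.507e+06 = 0.008451 rev/s.
KE_i = ½(1.320e+06)(0.06063 rad/s)² = 2426 J; KE_f = ½(1.507e+06)(0.05310)² = 2125 J.
Fraction lost = 0.1242.

fraction ≈ 0.124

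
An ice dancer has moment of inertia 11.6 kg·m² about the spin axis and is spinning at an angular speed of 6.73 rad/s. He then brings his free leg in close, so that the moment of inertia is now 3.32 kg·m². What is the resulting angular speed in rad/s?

Angular momentum about the spin axis is conserved since the torque about it is zero.
ω₂ = I₁ω₁ / I₂ = (11.60)(6.73 rad/s) / (3.320) = 23.51 rad/s.

ω₂ ≈ 23.5 rad/s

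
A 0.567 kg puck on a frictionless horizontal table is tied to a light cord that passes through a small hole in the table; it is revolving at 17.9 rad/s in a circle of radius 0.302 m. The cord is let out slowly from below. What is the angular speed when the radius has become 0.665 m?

The constraining force is radial, so m r² ω about the center is conserved.
ω₂ = ω₁ (r₁/r₂)² = (17.9)(0.302/0.665)² = 3.692 rad/s.

ω₂ ≈ 3.69 rad/s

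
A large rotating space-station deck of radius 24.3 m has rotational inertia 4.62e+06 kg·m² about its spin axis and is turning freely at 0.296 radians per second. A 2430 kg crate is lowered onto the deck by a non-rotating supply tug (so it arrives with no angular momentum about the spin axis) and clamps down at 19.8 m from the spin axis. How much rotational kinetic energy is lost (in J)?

The added mass arrives with no angular momentum about the spin axis, and any external torque about the spin axis is negligible, so the system's angular momentum is conserved.
Added inertia Σmr² = (2430)(19.8)² = 9.527e+05 kg·m²; I_f = 4.620e+06 + 9.527e+05 = 5.573e+06 kg·m².
ω_f = I_p ω_i / I_f = (4.620e+06)(0.296) / 5.573e+06 = 0.2454 rad/s.
KE_i = ½(4.620e+06)(0.2960 rad/s)² = 2.024e+05 J; KE_f = ½(5.573e+06)(0.2454)² = 1.678e+05 J.

energy lost ≈ 34600 J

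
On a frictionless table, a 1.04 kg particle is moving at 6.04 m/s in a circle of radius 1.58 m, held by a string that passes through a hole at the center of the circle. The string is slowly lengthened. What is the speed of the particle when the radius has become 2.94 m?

v₂ ≈ 3.25 m/s

Central (radial) force ⇒ zero torque about the center ⇒ m v r is constant.
v₂ = v₁ r₁ / r₂ = (6.04)(1.58) / (2.94) = 3.246 m/s.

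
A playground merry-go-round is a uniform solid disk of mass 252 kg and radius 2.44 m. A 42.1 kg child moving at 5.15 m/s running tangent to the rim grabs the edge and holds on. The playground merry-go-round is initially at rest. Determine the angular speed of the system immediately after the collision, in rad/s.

About the axle the impulsive forces during the collision are internal, so angular momentum about that axis is conserved.
I_p = ½(252)(2.44)² = 750.2 kg·m². Taking the sense of the child's angular momentum as positive, L_{child} = m v R = (42.1)(5.15)(2.44) = 529.0 kg·m²/s.
L_i = 0 + 529.0 = 529.0 kg·m²/s.
After sticking, I_f = I_p + m R² = 750.2 + (42.1)(2.44)² = 1001 kg·m².
ω_f = L_i / I_f = 529.0 / 1001 = 0.5286 rad/s.

|ω_f| ≈ 0.529 rad/s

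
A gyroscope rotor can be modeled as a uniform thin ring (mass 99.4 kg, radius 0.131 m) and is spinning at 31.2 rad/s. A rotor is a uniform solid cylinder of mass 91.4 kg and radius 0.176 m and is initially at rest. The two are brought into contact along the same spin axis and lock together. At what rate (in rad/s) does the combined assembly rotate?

No external torque acts about the common axis, so total angular momentum is conserved.
Moments of inertia: I_A = (99.4)(0.131)² = 1.706 kg·m²; I_B = ½(91.4)(0.176)² = 1.416 kg·m².
Taking A's sense as positive: L = (1.706)(31.2) = 53.22 kg·m²·rad/s.
Combined I = 1.706 + 1.416 = 3.121 kg·m².
ω_f = L / I = 53.22 / 3.121 = 17.05 rad/s.

|ω_f| ≈ 17.1 rad/s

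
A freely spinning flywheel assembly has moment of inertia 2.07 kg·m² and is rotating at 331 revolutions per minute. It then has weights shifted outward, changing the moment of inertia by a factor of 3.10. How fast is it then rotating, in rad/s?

With no external torque about the axis, L is conserved: I₁ω₁ = I₂ω₂.
I₂ = 3.10 × 2.07 = 6.417 kg·m².
ω₂ = I₁ω₁ / I₂ = (2.070)(331 rpm) / (6.417) = 106.8 rpm = 11.18 rad/s.

ω₂ ≈ 11.2 rad/s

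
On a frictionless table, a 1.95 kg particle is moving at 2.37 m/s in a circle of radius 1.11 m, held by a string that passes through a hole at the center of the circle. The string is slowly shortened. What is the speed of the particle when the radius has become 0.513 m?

Central (radial) force ⇒ zero torque about the center ⇒ m v r is constant.
v₂ = v₁ r₁ / r₂ = (2.37)(1.11) / (0.513) = 5.128 m/s.

v₂ ≈ 5.13 m/s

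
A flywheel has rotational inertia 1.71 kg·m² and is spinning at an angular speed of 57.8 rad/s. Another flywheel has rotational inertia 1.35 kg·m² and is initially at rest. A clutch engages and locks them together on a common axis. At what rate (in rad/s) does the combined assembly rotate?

The coupling torques are internal; angular momentum about the shared axis is conserved.
Taking A's sense as positive: L = (1.710)(57.8) = 98.84 kg·m²·rad/s.
Combined I = 1.710 + 1.350 = 3.060 kg·m².
ω_f = L / I = 98.84 / 3.060 = 32.30 rad/s.

|ω_f| ≈ 32.3 rad/s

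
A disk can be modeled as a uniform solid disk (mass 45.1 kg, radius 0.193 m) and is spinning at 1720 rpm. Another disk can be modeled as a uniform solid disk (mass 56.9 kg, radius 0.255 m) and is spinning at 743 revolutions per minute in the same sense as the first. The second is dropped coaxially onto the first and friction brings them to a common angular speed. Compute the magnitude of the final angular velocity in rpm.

The coupling torques are internal; angular momentum about the shared axis is conserved.
Moments of inertia: I_A = ½(45.1)(0.193)² = 0.8400 kg·m²; I_B = ½(56.9)(0.255)² = 1.850 kg·m².
Taking A's sense as positive: L = (0.8400)(1720) + (1.850)(743) = 2819 kg·m²·rpm.
Combined I = 0.8400 + 1.850 = 2.690 kg·m².
ω_f = L / I = 2819 / 2.690 = 1048 rpm.

|ω_f| ≈ 1050 rpm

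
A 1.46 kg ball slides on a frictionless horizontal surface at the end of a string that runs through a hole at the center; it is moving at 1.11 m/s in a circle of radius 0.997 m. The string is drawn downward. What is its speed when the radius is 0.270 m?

v₂ ≈ 4.10 m/s

Central (radial) force ⇒ zero torque about the center ⇒ m v r is constant.
v₂ = v₁ r₁ / r₂ = (1.11)(0.997) / (0.270) = 4.099 m/s.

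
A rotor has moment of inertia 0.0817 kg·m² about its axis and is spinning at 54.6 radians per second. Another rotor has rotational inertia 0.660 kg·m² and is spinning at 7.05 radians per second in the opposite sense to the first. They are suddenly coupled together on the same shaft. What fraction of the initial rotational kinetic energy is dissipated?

No external torque acts about the common axis, so total angular momentum is conserved.
Taking A's sense as positive: L = (0.08170)(54.6) − (0.6600)(7.05) = -0.1922 kg·m²·rad/s.
Combined I = 0.08170 + 0.6600 = 0.7417 kg·m².
ω_f = L / I = -0.1922 / 0.7417 = -0.2591 rad/s.
KE_i = ½ΣIω² = 138.2 J; KE_f = ½(0.7417)(0.2591)² = 0.02490 J.
Fraction dissipated = (KE_i − KE_f)/KE_i = 0.9998.

fraction ≈ 1.00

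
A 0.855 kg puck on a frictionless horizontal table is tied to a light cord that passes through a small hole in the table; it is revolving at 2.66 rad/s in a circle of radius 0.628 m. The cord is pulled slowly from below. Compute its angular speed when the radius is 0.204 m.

No torque about the axis ⇒ m r₁² ω₁ = m r₂² ω₂.
ω₂ = ω₁ (r₁/r₂)² = (2.66)(0.628/0.204)² = 25.21 rad/s.

ω₂ ≈ 25.2 rad/s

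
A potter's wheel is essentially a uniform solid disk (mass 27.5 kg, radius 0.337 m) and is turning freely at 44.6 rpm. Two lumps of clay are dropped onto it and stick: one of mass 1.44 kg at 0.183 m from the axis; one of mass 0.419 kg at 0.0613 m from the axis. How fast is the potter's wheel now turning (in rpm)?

The added mass arrives with no angular momentum about the axis, and any external torque about the axis is negligible, so the system's angular momentum is conserved.
I_p = ½(27.5)(0.337)² = 1.562 kg·m².
Added inertia Σmr² = (1.44)(0.183)² + (0.419)(0.0613)² = 0.04980 kg·m²; I_f = 1.562 + 0.04980 = 1.611 kg·m².
ω_f = I_p ω_i / I_f = (1.562)(44.6) / 1.611 = 43.22 rpm.

ω_f ≈ 43.2 rpm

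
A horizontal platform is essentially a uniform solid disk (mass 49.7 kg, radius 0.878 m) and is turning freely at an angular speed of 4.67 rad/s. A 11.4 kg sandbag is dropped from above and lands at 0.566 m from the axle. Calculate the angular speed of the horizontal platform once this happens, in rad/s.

ω_f ≈ 3.92 rad/s

The added mass arrives with no angular momentum about the axle, and any external torque about the axle is negligible, so the system's angular momentum is conserved.
I_p = ½(49.7)(0.878)² = 19.16 kg·m².
Added inertia Σmr² = (11.4)(0.566)² = 3.652 kg·m²; I_f = 19.16 + 3.652 = 22.81 kg·m².
ω_f = I_p ω_i / I_f = (19.16)(4.67) / 22.81 = 3.922 rad/s.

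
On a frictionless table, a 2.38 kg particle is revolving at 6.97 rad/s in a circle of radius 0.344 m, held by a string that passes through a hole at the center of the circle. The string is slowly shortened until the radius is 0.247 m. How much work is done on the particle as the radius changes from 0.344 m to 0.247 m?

No torque about the axis ⇒ m r₁² ω₁ = m r₂² ω₂.
ω₂ = ω₁ (r₁/r₂)² = (6.97)(0.344/0.247)² = 13.52 rad/s.
W = ΔKE = ½m(v₂² − v₁²) = 6.428 J.

W ≈ 6.43 J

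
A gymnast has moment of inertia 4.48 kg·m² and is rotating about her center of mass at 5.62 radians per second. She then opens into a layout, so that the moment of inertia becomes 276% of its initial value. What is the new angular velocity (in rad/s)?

ω₂ ≈ 2.04 rad/s

With no external torque about the axis, L is conserved: I₁ω₁ = I₂ω₂.
I₂ = 2.76 × 4.48 = 12.36 kg·m².
ω₂ = I₁ω₁ / I₂ = (4.480)(5.62 rad/s) / (12.36) = 2.036 rad/s.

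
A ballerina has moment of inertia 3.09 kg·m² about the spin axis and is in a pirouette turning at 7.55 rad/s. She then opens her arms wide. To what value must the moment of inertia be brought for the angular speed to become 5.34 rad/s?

With no external torque about the axis, L is conserved: I₁ω₁ = I₂ω₂.
I₂ = I₁ω₁ / ω₂ = (3.09)(7.55) / (5.34) = 4.369 kg·m².

I₂ ≈ 4.37 kg·m²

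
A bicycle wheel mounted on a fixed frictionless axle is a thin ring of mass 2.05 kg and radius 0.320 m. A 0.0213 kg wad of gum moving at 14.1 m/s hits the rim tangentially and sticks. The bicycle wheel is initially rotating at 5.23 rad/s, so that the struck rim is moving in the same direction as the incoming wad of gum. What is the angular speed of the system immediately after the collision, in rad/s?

|ω_f| ≈ 5.63 rad/s

The axle reaction passes through the axle and exerts no torque about it; angular momentum about the axle is conserved through the impact.
I_p = (2.05)(0.320)² = 0.2099 kg·m². Taking the sense of the wad of gum's angular momentum as positive, L_{wad} = m v R = (0.0213)(14.1)(0.320) = 0.09611 kg·m²/s.
L_i = +I_p ω_p + m v R = +(0.2099)(5.23) + 0.09611 = 1.194 kg·m²/s.
After sticking, I_f = I_p + m R² = 0.2099 + (0.0213)(0.320)² = 0.2121 kg·m².
ω_f = L_i / I_f = 1.194 / 0.2121 = 5.629 rad/s.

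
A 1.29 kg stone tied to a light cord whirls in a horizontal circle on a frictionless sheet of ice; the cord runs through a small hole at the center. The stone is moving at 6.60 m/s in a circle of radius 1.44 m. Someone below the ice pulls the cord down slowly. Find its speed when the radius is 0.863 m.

v₂ ≈ 11.0 m/s

Central (radial) force ⇒ zero torque about the center ⇒ m v r is constant.
v₂ = v₁ r₁ / r₂ = (6.60)(1.44) / (0.863) = 11.01 m/s.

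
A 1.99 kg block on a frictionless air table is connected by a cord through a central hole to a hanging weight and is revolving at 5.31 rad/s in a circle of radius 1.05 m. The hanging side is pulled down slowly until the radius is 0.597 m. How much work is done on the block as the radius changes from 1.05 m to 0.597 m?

W ≈ 64.7 J

No torque about the axis ⇒ m r₁² ω₁ = m r₂² ω₂.
ω₂ = ω₁ (r₁/r₂)² = (5.31)(1.05/0.597)² = 16.43 rad/s.
W = ΔKE = ½m(v₂² − v₁²) = 64.75 J.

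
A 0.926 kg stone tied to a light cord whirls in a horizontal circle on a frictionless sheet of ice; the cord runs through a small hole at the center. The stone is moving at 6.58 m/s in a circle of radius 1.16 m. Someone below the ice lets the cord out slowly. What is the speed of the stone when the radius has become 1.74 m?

Central (radial) force ⇒ zero torque about the center ⇒ m v r is constant.
v₂ = v₁ r₁ / r₂ = (6.58)(1.16) / (1.74) = 4.387 m/s.

v₂ ≈ 4.39 m/s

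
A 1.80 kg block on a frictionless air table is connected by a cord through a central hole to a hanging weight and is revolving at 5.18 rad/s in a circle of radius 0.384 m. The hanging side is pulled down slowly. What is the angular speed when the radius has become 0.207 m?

No torque about the axis ⇒ m r₁² ω₁ = m r₂² ω₂.
ω₂ = ω₁ (r₁/r₂)² = (5.18)(0.384/0.207)² = 17.83 rad/s.

ω₂ ≈ 17.8 rad/s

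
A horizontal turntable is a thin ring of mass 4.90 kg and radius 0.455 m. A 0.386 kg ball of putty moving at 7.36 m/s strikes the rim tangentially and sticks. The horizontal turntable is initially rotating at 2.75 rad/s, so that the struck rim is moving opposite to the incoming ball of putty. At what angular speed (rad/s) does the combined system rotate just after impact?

The axle reaction passes through the axle and exerts no torque about it; angular momentum about the axle is conserved through the impact.
I_p = (4.90)(0.455)² = 1.014 kg·m². Taking the sense of the ball of putty's angular momentum as positive, L_{ball} = m v R = (0.386)(7.36)(0.455) = 1.293 kg·m²/s.
L_i = −I_p ω_p + m v R = −(1.014)(2.75) + 1.293 = -1.497 kg·m²/s.
After sticking, I_f = I_p + m R² = 1.014 + (0.386)(0.455)² = 1.094 kg·m².
ω_f = L_i / I_f = -1.497 / 1.094 = -1.368 rad/s.

|ω_f| ≈ 1.37 rad/s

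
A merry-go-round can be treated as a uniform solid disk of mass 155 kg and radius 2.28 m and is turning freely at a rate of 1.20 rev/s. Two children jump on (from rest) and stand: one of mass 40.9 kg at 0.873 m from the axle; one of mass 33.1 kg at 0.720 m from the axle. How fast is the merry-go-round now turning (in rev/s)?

No external torque acts about the axle; L_before = L_after.
I_p = ½(155)(2.28)² = 402.9 kg·m².
Added inertia Σmr² = (40.9)(0.873)² + (33.1)(0.720)² = 48.33 kg·m²; I_f = 402.9 + 48.33 = 451.2 kg·m².
ω_f = I_p ω_i / I_f = (402.9)(1.20) / 451.2 = 1.071 rev/s.

ω_f ≈ 1.07 rev/s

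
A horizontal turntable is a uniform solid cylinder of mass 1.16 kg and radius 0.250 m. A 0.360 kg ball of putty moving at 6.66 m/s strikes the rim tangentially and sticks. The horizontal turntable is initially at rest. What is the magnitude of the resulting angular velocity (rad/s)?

|ω_f| ≈ 10.2 rad/s

About the axle the impulsive forces during the collision are internal, so angular momentum about that axis is conserved.
I_p = ½(1.16)(0.250)² = 0.03625 kg·m². Taking the sense of the ball of putty's angular momentum as positive, L_{ball} = m v R = (0.360)(6.66)(0.250) = 0.5994 kg·m²/s.
L_i = 0 + 0.5994 = 0.5994 kg·m²/s.
After sticking, I_f = I_p + m R² = 0.03625 + (0.360)(0.250)² = 0.05875 kg·m².
ω_f = L_i / I_f = 0.5994 / 0.05875 = 10.20 rad/s.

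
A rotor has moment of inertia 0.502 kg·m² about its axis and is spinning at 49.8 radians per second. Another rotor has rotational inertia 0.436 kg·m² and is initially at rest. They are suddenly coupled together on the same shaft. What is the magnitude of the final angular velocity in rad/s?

|ω_f| ≈ 26.7 rad/s

The coupling torques are internal; angular momentum about the shared axis is conserved.
Taking A's sense as positive: L = (0.5020)(49.8) = 25.00 kg·m²·rad/s.
Combined I = 0.5020 + 0.4360 = 0.9380 kg·m².
ω_f = L / I = 25.00 / 0.9380 = 26.65 rad/s.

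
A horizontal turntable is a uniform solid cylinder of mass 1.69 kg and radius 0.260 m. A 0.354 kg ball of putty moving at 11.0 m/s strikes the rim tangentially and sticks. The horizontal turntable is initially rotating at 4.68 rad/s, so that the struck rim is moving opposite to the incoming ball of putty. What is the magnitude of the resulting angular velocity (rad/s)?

|ω_f| ≈ 9.19 rad/s

About the axle the impulsive forces during the collision are internal, so angular momentum about that axis is conserved.
I_p = ½(1.69)(0.260)² = 0.05712 kg·m². Taking the sense of the ball of putty's angular momentum as positive, L_{ball} = m v R = (0.354)(11.0)(0.260) = 1.012 kg·m²/s.
L_i = −I_p ω_p + m v R = −(0.05712)(4.68) + 1.012 = 0.7451 kg·m²/s.
After sticking, I_f = I_p + m R² = 0.05712 + (0.354)(0.260)² = 0.08105 kg·m².
ω_f = L_i / I_f = 0.7451 / 0.08105 = 9.193 rad/s.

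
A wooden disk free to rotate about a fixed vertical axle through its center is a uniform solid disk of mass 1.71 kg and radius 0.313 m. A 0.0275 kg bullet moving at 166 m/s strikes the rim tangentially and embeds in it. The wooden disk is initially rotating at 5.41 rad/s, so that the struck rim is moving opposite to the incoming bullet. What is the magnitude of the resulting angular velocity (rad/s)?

The axle reaction passes through the axle and exerts no torque about it; angular momentum about the axle is conserved through the impact.
I_p = ½(1.71)(0.313)² = 0.08376 kg·m². Taking the sense of the bullet's angular momentum as positive, L_{bullet} = m v R = (0.0275)(166)(0.313) = 1.429 kg·m²/s.
L_i = −I_p ω_p + m v R = −(0.08376)(5.41) + 1.429 = 0.9757 kg·m²/s.
After sticking, I_f = I_p + m R² = 0.08376 + (0.0275)(0.313)² = 0.08646 kg·m².
ω_f = L_i / I_f = 0.9757 / 0.08646 = 11.29 rad/s.

|ω_f| ≈ 11.3 rad/s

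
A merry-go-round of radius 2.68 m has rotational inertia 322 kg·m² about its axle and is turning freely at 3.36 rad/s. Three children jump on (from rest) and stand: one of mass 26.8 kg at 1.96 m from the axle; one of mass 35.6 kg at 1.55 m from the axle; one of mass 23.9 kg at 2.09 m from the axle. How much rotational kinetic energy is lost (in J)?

energy lost ≈ 866 J

No external torque acts about the axle; L_before = L_after.
Added inertia Σmr² = (26.8)(1.96)² + (35.6)(1.55)² + (23.9)(2.09)² = 292.9 kg·m²; I_f = 322.0 + 292.9 = 614.9 kg·m².
ω_f = I_p ω_i / I_f = (322.0)(3.36) / 614.9 = 1.760 rad/s.
KE_i = ½(322.0)(3.360 rad/s)² = 1818 J; KE_f = ½(614.9)(1.760)² = 951.9 J.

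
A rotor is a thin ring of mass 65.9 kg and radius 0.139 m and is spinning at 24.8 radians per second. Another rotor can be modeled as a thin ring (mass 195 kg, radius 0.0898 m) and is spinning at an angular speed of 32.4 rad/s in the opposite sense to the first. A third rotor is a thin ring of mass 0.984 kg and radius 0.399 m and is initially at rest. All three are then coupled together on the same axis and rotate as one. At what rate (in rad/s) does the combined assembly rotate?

No external torque acts about the common axis, so total angular momentum is conserved.
Moments of inertia: I_A = (65.9)(0.139)² = 1.273 kg·m²; I_B = (195)(0.0898)² = 1.572 kg·m²; I_C = (0.984)(0.399)² = 0.1567 kg·m².
Taking A's sense as positive: L = (1.273)(24.8) − (1.572)(32.4) = -19.37 kg·m²·rad/s.
Combined I = 1.273 + 1.572 + 0.1567 = 3.002 kg·m².
ω_f = L / I = -19.37 / 3.002 = -6.452 rad/s.

|ω_f| ≈ 6.45 rad/s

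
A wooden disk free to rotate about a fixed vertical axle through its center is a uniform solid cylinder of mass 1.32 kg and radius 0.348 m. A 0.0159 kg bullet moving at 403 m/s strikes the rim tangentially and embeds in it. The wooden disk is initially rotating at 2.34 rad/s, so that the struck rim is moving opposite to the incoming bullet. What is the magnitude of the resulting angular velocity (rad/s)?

|ω_f| ≈ 25.0 rad/s

About the axle the impulsive forces during the collision are internal, so angular momentum about that axis is conserved.
I_p = ½(1.32)(0.348)² = 0.07993 kg·m². Taking the sense of the bullet's angular momentum as positive, L_{bullet} = m v R = (0.0159)(403)(0.348) = 2.230 kg·m²/s.
L_i = −I_p ω_p + m v R = −(0.07993)(2.34) + 2.230 = 2.043 kg·m²/s.
After sticking, I_f = I_p + m R² = 0.07993 + (0.0159)(0.348)² = 0.08185 kg·m².
ω_f = L_i / I_f = 2.043 / 0.08185 = 24.96 rad/s.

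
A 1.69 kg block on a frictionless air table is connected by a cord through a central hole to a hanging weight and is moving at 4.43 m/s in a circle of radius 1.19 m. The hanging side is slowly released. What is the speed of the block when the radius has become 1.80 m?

v₂ ≈ 2.93 m/s

The only horizontal force on the mass is along the cord (radial), so it exerts no torque about the hole and angular momentum m v r is conserved.
v₂ = v₁ r₁ / r₂ = (4.43)(1.19) / (1.80) = 2.929 m/s.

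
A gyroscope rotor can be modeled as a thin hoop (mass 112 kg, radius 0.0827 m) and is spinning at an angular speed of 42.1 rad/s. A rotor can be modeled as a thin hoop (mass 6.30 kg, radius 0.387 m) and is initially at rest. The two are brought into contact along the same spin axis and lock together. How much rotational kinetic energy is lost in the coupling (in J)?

ΔKE lost ≈ 375 J

The coupling torques are internal; angular momentum about the shared axis is conserved.
Moments of inertia: I_A = (112)(0.0827)² = 0.7660 kg·m²; I_B = (6.30)(0.387)² = 0.9435 kg·m².
Taking A's sense as positive: L = (0.7660)(42.1) = 32.25 kg·m²·rad/s.
Combined I = 0.7660 + 0.9435 = 1.710 kg·m².
ω_f = L / I = 32.25 / 1.710 = 18.86 rad/s.
KE_i = ½ΣIω² = 678.8 J; KE_f = ½(1.710)(18.86)² = 304.2 J.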